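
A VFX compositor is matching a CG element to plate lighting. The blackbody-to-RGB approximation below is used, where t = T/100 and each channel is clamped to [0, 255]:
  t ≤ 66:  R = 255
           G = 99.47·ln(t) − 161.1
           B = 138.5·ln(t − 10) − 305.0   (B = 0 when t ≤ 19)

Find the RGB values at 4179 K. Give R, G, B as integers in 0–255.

R=255, G=210, B=174

t = 4179/100 = 41.79; the t ≤ 66 branch applies.
R = 255 by definition for t ≤ 66.
G = 99.47·ln 41.79 − 161.1 = 99.47·3.7327 − 161.1 = 210.187.
B = 138.5·ln(41.79 − 10) − 305.0 = 138.5·ln 31.79 − 305.0 = 138.5·3.4592 − 305.0 = 174.093.
Rounded: (255, 210, 174).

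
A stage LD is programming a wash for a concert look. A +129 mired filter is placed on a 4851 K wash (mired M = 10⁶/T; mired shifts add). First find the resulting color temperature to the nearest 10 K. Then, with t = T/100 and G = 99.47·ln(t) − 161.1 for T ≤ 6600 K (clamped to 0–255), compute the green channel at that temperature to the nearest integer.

M_in = 10⁶/4851 = 206.14; M_out = 206.14 + (+129) = 335.14.
T_out = 10⁶/335.14 = 2983.8 K → 2980 K; t = 29.8.
G = 99.47·ln 29.8 − 161.1 = 99.47·3.3945 − 161.1 = 176.552.
Rounded: 177.

177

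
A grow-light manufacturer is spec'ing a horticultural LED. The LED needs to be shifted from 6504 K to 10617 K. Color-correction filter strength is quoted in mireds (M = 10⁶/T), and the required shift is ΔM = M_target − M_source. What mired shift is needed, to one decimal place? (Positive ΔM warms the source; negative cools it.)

M_source = 10⁶/6504 = 153.752; M_target = 10⁶/10617 = 94.189.
ΔM = 94.189 − 153.752 = -59.563 → -59.6 mireds, a cooling shift.

-59.6 mireds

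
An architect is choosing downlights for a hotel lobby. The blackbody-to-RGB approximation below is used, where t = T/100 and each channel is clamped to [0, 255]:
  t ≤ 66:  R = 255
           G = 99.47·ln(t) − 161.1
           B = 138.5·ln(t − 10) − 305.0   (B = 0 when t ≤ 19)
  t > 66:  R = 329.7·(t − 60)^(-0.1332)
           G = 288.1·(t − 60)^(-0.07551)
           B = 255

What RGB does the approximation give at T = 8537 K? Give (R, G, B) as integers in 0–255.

t = 8537/100 = 85.37; the t > 66 branch applies.
R = 329.7·(85.37 − 60)^(-0.1332) = 329.7·25.37^(-0.1332) = 329.7·0.65005 = 214.320.
G = 288.1·(85.37 − 60)^(-0.07551) = 288.1·25.37^(-0.07551) = 288.1·0.78336 = 225.685.
B = 255 by definition for t > 66.
Rounded: (214, 226, 255).

(214, 226, 255)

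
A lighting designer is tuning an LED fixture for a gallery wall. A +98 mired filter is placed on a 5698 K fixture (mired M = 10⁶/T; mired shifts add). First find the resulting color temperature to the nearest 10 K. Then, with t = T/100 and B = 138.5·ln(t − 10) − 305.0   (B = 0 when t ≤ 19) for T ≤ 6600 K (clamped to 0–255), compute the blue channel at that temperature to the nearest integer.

149

M_in = 10⁶/5698 = 175.50; M_out = 175.50 + (+98) = 273.50.
T_out = 10⁶/273.50 = 3656.3 K → 3660 K; t = 36.6.
B = 138.5·ln(36.6 − 10) − 305.0 = 138.5·ln 26.6 − 305.0 = 138.5·3.2809 − 305.0 = 149.406.
Rounded: 149.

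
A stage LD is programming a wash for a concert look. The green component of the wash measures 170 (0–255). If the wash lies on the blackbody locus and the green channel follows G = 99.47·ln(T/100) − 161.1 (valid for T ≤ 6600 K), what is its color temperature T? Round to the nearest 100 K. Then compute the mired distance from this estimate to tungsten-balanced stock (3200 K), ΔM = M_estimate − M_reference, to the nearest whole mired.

+45 mireds

ln t = (170 + 161.1) / 99.47 = 3.3286.
t = e^3.3286 = 27.900.
T = 100·t = 2790 K → 2800 K to the nearest 100 K.
M_estimate = 10⁶/2800 = 357.14; M_reference = 10⁶/3200 = 312.50.
ΔM = 357.14 − 312.50 = 44.64 → +45 mireds.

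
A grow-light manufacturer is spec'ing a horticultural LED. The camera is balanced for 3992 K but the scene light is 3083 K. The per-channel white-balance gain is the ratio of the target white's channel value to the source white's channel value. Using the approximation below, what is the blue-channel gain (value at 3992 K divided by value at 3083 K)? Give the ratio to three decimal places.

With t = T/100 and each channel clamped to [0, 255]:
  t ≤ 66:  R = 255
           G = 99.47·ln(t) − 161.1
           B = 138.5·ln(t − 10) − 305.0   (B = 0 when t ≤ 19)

1.434

At 3083 K (t = 30.83):
  B = 138.5·ln(30.83 − 10) − 305.0 = 138.5·ln 20.83 − 305.0 = 138.5·3.0364 − 305.0 = 115.541.
At 3992 K (t = 39.92):
  B = 138.5·ln(39.92 − 10) − 305.0 = 138.5·ln 29.92 − 305.0 = 138.5·3.3985 − 305.0 = 165.696.
Gain = 165.696 / 115.541 = 1.4341 → 1.434.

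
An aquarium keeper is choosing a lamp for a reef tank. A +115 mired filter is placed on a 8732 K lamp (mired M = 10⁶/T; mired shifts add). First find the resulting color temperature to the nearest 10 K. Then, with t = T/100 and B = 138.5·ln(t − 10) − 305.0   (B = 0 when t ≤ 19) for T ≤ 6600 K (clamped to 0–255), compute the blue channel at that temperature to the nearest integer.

182

M_in = 10⁶/8732 = 114.52; M_out = 114.52 + (+115) = 229.52.
T_out = 10⁶/229.52 = 4356.9 K → 4360 K; t = 43.6.
B = 138.5·ln(43.6 − 10) − 305.0 = 138.5·ln 33.6 − 305.0 = 138.5·3.5145 − 305.0 = 181.762.
Rounded: 182.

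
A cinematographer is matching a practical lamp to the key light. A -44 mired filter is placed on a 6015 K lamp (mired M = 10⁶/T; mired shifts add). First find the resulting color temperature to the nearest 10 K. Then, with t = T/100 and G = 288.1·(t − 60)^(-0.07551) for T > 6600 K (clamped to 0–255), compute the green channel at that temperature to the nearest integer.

M_in = 10⁶/6015 = 166.25; M_out = 166.25 + (-44) = 122.25.
T_out = 10⁶/122.25 = 8179.9 K → 8180 K; t = 81.8.
G = 288.1·(81.8 − 60)^(-0.07551) = 288.1·21.8^(-0.07551) = 288.1·0.79238 = 228.284.
Rounded: 228.

228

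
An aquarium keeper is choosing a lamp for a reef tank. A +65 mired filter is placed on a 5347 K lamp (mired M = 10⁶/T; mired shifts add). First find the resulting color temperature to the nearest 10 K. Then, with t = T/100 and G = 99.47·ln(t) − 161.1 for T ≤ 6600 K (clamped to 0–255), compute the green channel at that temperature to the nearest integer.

205

M_in = 10⁶/5347 = 187.02; M_out = 187.02 + (+65) = 252.02.
T_out = 10⁶/252.02 = 3967.9 K → 3970 K; t = 39.7.
G = 99.47·ln 39.7 − 161.1 = 99.47·3.6814 − 161.1 = 205.084.
Rounded: 205.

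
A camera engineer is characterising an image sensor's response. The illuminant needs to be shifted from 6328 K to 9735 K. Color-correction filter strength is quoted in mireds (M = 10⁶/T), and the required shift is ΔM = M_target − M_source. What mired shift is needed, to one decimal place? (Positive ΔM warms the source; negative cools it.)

M_source = 10⁶/6328 = 158.028; M_target = 10⁶/9735 = 102.722.
ΔM = 102.722 − 158.028 = -55.306 → -55.3 mireds, a cooling shift.

-55.3 mireds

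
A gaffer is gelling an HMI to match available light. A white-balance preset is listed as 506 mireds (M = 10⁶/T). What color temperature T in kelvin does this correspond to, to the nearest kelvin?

1976 K

T = 10⁶ / 506 = 1976.28 K → 1976 K.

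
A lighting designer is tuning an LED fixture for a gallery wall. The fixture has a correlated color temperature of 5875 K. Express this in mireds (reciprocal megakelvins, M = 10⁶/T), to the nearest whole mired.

M = 10⁶ / 5875 = 170.213 → 170 mireds.

170 mireds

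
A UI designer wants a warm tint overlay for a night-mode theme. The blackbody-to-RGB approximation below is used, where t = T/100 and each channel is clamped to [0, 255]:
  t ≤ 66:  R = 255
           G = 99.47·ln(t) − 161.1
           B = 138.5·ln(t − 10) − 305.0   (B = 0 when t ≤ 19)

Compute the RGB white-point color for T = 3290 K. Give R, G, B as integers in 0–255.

R=255, G=186, B=129

t = 3290/100 = 32.9; the t ≤ 66 branch applies.
R = 255 by definition for t ≤ 66.
G = 99.47·ln 32.9 − 161.1 = 99.47·3.4935 − 161.1 = 186.396.
B = 138.5·ln(32.9 − 10) − 305.0 = 138.5·ln 22.9 − 305.0 = 138.5·3.1311 − 305.0 = 128.662.
Rounded: (255, 186, 129).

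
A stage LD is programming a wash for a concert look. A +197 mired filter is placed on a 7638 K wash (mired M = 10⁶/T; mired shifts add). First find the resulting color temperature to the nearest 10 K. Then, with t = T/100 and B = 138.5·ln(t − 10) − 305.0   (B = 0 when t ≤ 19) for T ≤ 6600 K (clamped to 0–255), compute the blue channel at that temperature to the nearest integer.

113

M_in = 10⁶/7638 = 130.92; M_out = 130.92 + (+197) = 327.92.
T_out = 10⁶/327.92 = 3049.5 K → 3050 K; t = 30.5.
B = 138.5·ln(30.5 − 10) − 305.0 = 138.5·ln 20.5 − 305.0 = 138.5·3.0204 − 305.0 = 113.329.
Rounded: 113.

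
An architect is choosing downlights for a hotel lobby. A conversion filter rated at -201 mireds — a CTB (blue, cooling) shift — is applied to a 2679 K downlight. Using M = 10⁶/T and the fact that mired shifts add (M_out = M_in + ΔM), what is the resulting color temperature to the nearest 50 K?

M_in = 10⁶/2679 = 373.27 mireds.
M_out = 373.27 + (-201) = 172.27 mireds.
T_out = 10⁶/172.27 = 5804.7 K → 5800 K.

5800 K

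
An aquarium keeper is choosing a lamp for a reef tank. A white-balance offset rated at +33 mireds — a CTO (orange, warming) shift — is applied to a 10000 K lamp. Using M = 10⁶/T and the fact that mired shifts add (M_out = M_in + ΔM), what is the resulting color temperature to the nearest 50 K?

M_in = 10⁶/10000 = 100.00 mireds.
M_out = 100.00 + (+33) = 133.00 mireds.
T_out = 10⁶/133.00 = 7518.8 K → 7500 K.

7500 K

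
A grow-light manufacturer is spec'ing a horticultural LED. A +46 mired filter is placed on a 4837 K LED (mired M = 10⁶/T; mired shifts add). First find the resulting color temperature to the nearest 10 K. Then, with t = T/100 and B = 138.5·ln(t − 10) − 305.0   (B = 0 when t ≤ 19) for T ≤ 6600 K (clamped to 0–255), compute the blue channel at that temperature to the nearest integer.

164

M_in = 10⁶/4837 = 206.74; M_out = 206.74 + (+46) = 252.74.
T_out = 10⁶/252.74 = 3956.6 K → 3960 K; t = 39.6.
B = 138.5·ln(39.6 − 10) − 305.0 = 138.5·ln 29.6 − 305.0 = 138.5·3.3878 − 305.0 = 164.207.
Rounded: 164.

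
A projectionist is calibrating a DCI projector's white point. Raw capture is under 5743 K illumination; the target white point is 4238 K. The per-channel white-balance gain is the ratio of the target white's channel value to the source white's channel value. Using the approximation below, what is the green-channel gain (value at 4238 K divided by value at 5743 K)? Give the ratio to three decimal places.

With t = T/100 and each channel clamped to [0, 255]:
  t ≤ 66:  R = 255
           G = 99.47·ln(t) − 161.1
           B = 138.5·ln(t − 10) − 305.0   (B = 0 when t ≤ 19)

At 5743 K (t = 57.43):
  G = 99.47·ln 57.43 − 161.1 = 99.47·4.0506 − 161.1 = 241.810.
At 4238 K (t = 42.38):
  G = 99.47·ln 42.38 − 161.1 = 99.47·3.7467 − 161.1 = 211.582.
Gain = 211.582 / 241.810 = 0.8750 → 0.875.

0.875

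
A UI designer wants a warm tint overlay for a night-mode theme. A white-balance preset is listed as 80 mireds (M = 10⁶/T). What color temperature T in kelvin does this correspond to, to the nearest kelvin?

12500 K

T = 10⁶ / 80 = 12500.00 K → 12500 K.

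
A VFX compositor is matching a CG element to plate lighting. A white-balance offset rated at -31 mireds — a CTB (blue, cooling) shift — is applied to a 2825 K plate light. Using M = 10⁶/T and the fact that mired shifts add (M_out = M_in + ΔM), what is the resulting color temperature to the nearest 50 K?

3100 K

M_in = 10⁶/2825 = 353.98 mireds.
M_out = 353.98 + (-31) = 322.98 mireds.
T_out = 10⁶/322.98 = 3096.1 K → 3100 K.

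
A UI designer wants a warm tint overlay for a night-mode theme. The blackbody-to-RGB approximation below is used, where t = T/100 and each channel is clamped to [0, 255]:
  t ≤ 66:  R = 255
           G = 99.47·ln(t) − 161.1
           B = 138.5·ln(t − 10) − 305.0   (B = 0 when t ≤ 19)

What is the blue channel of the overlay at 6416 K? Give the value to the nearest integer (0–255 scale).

248

t = 6416/100 = 64.16; the t ≤ 66 branch applies.
B = 138.5·ln(64.16 − 10) − 305.0 = 138.5·ln 54.16 − 305.0 = 138.5·3.9919 − 305.0 = 247.884.
Rounded: 248.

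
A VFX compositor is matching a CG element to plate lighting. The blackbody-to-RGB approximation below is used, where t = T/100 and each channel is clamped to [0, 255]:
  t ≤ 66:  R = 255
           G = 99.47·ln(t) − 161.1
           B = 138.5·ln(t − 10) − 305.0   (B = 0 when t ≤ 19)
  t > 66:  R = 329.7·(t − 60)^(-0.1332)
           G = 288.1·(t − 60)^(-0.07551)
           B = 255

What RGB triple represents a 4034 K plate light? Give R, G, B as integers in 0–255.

R=255, G=207, B=168

t = 4034/100 = 40.34; the t ≤ 66 branch applies.
R = 255 by definition for t ≤ 66.
G = 99.47·ln 40.34 − 161.1 = 99.47·3.6973 − 161.1 = 206.675.
B = 138.5·ln(40.34 − 10) − 305.0 = 138.5·ln 30.34 − 305.0 = 138.5·3.4125 − 305.0 = 167.627.
Rounded: (255, 207, 168).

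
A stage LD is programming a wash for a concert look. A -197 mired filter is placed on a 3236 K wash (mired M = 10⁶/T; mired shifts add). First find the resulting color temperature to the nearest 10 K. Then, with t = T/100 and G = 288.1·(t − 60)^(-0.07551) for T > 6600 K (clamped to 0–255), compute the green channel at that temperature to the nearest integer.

M_in = 10⁶/3236 = 309.02; M_out = 309.02 + (-197) = 112.02.
T_out = 10⁶/112.02 = 8926.7 K → 8930 K; t = 89.3.
G = 288.1·(89.3 − 60)^(-0.07551) = 288.1·29.3^(-0.07551) = 288.1·0.77488 = 223.244.
Rounded: 223.

223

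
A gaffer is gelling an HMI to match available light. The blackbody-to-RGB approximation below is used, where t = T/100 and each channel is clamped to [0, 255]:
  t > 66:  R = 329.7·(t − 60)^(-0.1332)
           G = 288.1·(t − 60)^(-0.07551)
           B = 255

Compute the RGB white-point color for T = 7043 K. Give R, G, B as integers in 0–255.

t = 7043/100 = 70.43; the t > 66 branch applies.
R = 329.7·(70.43 − 60)^(-0.1332) = 329.7·10.43^(-0.1332) = 329.7·0.73175 = 241.259.
G = 288.1·(70.43 − 60)^(-0.07551) = 288.1·10.43^(-0.07551) = 288.1·0.83774 = 241.353.
B = 255 by definition for t > 66.
Rounded: (241, 241, 255).

R=241, G=241, B=255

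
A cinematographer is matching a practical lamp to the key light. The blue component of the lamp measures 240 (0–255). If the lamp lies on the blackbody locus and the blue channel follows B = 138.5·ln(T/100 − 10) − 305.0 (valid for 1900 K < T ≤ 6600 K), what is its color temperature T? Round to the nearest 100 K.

ln(t − 10) = (240 + 305.0) / 138.5 = 3.9350.
t − 10 = e^3.9350 = 51.163, so t = 61.163.
T = 100·t = 6116 K → 6100 K to the nearest 100 K.

6100 K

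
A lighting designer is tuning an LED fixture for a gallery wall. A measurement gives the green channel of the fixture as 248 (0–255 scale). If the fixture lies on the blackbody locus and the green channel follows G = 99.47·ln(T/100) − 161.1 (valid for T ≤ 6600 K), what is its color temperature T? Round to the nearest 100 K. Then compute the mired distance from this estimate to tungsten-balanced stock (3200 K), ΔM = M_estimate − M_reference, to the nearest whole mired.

-149 mireds

ln t = (248 + 161.1) / 99.47 = 4.1128.
t = e^4.1128 = 61.117.
T = 100·t = 6112 K → 6100 K to the nearest 100 K.
M_estimate = 10⁶/6100 = 163.93; M_reference = 10⁶/3200 = 312.50.
ΔM = 163.93 − 312.50 = -148.57 → -149 mireds.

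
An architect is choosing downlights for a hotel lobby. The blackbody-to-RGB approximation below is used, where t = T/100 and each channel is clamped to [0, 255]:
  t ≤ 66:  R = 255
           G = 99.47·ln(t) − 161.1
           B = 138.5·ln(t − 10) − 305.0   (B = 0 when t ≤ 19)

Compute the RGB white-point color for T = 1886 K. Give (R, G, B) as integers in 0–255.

(255, 131, 0)

t = 1886/100 = 18.86; the t ≤ 66 branch applies.
R = 255 by definition for t ≤ 66.
G = 99.47·ln 18.86 − 161.1 = 99.47·2.9370 − 161.1 = 131.048.
t = 18.86 ≤ 19, so B = 0.
Rounded: (255, 131, 0).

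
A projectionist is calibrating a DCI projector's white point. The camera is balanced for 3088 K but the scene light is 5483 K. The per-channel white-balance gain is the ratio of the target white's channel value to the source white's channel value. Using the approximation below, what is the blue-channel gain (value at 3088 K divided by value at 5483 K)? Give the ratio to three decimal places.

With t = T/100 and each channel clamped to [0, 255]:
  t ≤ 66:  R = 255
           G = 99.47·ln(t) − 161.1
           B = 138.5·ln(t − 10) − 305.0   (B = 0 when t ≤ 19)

0.523

At 5483 K (t = 54.83):
  B = 138.5·ln(54.83 − 10) − 305.0 = 138.5·ln 44.83 − 305.0 = 138.5·3.8029 − 305.0 = 221.699.
At 3088 K (t = 30.88):
  B = 138.5·ln(30.88 − 10) − 305.0 = 138.5·ln 20.88 − 305.0 = 138.5·3.0388 − 305.0 = 115.873.
Gain = 115.873 / 221.699 = 0.5227 → 0.523.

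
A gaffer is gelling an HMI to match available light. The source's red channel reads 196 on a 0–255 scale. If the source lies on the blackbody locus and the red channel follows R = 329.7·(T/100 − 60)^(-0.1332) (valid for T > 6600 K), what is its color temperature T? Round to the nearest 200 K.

11000 K

(t − 60)^(-0.1332) = 196/329.7 = 0.59448.
t − 60 = 0.59448^(1/-0.1332) = 0.59448^(-7.508) = 49.621, so t = 109.621.
T = 100·t = 10962 K → 11000 K to the nearest 200 K.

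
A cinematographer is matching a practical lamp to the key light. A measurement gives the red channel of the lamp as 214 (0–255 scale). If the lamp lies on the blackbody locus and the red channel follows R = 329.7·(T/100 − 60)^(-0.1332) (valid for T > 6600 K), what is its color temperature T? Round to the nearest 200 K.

8600 K

(t − 60)^(-0.1332) = 214/329.7 = 0.64907.
t − 60 = 0.64907^(1/-0.1332) = 0.64907^(-7.508) = 25.657, so t = 85.657.
T = 100·t = 8566 K → 8600 K to the nearest 200 K.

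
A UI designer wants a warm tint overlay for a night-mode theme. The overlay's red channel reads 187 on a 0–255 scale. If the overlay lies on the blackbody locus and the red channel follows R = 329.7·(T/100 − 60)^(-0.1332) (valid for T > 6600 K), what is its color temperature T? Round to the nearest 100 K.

(t − 60)^(-0.1332) = 187/329.7 = 0.56718.
t − 60 = 0.56718^(1/-0.1332) = 0.56718^(-7.508) = 70.620, so t = 130.620.
T = 100·t = 13062 K → 13100 K to the nearest 100 K.

13100 K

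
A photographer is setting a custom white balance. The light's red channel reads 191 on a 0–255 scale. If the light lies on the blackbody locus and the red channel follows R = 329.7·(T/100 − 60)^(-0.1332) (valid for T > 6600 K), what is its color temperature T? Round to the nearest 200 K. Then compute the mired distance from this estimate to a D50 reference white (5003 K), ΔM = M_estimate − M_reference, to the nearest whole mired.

(t − 60)^(-0.1332) = 191/329.7 = 0.57931.
t − 60 = 0.57931^(1/-0.1332) = 0.57931^(-7.508) = 60.245, so t = 120.245.
T = 100·t = 12025 K → 12000 K to the nearest 200 K.
M_estimate = 10⁶/12000 = 83.33; M_reference = 10⁶/5003 = 199.88.
ΔM = 83.33 − 199.88 = -116.55 → -117 mireds.

-117 mireds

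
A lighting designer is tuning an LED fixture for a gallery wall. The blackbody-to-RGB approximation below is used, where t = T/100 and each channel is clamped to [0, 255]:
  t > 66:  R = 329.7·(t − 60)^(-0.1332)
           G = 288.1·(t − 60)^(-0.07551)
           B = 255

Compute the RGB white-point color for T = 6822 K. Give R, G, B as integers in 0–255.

R=249, G=246, B=255

t = 6822/100 = 68.22; the t > 66 branch applies.
R = 329.7·(68.22 − 60)^(-0.1332) = 329.7·8.22^(-0.1332) = 329.7·0.75533 = 249.034.
G = 288.1·(68.22 − 60)^(-0.07551) = 288.1·8.22^(-0.07551) = 288.1·0.85294 = 245.732.
B = 255 by definition for t > 66.
Rounded: (249, 246, 255).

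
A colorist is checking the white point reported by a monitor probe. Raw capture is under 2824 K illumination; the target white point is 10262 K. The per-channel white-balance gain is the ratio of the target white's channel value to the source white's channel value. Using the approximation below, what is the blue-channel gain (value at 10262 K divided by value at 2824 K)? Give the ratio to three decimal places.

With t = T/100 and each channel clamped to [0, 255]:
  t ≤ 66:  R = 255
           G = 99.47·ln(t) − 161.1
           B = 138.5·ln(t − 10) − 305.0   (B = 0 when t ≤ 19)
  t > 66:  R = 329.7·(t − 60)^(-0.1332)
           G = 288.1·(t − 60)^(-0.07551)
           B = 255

At 2824 K (t = 28.24):
  B = 138.5·ln(28.24 − 10) − 305.0 = 138.5·ln 18.24 − 305.0 = 138.5·2.9036 − 305.0 = 97.151.
At 10262 K (t = 102.62):
  B = 255 by definition for t > 66.
Gain = 255.000 / 97.151 = 2.6248 → 2.625.

2.625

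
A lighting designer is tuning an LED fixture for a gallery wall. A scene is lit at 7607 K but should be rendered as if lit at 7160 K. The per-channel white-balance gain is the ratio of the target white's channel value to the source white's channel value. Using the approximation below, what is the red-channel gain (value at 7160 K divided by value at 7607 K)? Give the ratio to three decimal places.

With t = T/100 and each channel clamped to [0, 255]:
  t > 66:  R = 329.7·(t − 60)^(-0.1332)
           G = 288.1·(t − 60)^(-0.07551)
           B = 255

1.044

At 7607 K (t = 76.07):
  R = 329.7·(76.07 − 60)^(-0.1332) = 329.7·16.07^(-0.1332) = 329.7·0.69081 = 227.760.
At 7160 K (t = 71.6):
  R = 329.7·(71.6 − 60)^(-0.1332) = 329.7·11.6^(-0.1332) = 329.7·0.72146 = 237.866.
Gain = 237.866 / 227.760 = 1.0444 → 1.044.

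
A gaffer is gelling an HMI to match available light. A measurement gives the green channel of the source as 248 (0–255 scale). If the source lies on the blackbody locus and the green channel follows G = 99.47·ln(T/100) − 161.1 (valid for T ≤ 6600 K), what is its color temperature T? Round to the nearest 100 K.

6100 K

ln t = (248 + 161.1) / 99.47 = 4.1128.
t = e^4.1128 = 61.117.
T = 100·t = 6112 K → 6100 K to the nearest 100 K.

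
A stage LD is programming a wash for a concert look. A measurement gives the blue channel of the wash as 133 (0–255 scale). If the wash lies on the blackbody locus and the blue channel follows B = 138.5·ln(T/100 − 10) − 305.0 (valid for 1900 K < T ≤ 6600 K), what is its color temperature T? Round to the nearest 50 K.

3350 K

ln(t − 10) = (133 + 305.0) / 138.5 = 3.1625.
t − 10 = e^3.1625 = 23.629, so t = 33.629.
T = 100·t = 3363 K → 3350 K to the nearest 50 K.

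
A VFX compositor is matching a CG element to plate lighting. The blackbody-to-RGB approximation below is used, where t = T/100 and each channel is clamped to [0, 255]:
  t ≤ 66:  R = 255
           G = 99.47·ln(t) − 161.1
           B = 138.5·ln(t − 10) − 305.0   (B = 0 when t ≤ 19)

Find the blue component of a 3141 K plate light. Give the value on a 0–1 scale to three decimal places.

t = 3141/100 = 31.41; the t ≤ 66 branch applies.
B = 138.5·ln(31.41 − 10) − 305.0 = 138.5·ln 21.41 − 305.0 = 138.5·3.0639 − 305.0 = 119.344.
On a 0–1 scale: 119.344/255 = 0.4680 → 0.468.

0.468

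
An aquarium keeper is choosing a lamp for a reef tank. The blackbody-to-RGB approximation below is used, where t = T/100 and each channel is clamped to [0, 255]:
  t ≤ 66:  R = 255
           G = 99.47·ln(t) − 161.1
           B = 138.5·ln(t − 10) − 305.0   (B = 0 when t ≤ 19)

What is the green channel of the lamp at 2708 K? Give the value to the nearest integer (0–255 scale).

t = 2708/100 = 27.08; the t ≤ 66 branch applies.
G = 99.47·ln 27.08 − 161.1 = 99.47·3.2988 − 161.1 = 167.031.
Rounded: 167.

167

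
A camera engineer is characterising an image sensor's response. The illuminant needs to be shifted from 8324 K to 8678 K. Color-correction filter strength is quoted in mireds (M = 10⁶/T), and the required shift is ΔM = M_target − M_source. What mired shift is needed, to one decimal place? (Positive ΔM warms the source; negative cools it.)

-4.9 mireds

M_source = 10⁶/8324 = 120.135; M_target = 10⁶/8678 = 115.234.
ΔM = 115.234 − 120.135 = -4.901 → -4.9 mireds, a cooling shift.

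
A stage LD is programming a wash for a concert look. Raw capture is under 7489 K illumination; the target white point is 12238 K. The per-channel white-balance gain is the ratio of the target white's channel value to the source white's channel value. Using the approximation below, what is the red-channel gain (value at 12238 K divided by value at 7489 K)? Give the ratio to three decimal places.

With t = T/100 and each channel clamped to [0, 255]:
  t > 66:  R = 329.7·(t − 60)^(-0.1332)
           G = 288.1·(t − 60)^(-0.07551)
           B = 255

0.826

At 7489 K (t = 74.89):
  R = 329.7·(74.89 − 60)^(-0.1332) = 329.7·14.89^(-0.1332) = 329.7·0.69786 = 230.086.
At 12238 K (t = 122.38):
  R = 329.7·(122.38 − 60)^(-0.1332) = 329.7·62.38^(-0.1332) = 329.7·0.57663 = 190.116.
Gain = 190.116 / 230.086 = 0.8263 → 0.826.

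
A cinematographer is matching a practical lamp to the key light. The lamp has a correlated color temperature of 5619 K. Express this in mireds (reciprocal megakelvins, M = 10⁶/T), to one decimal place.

178.0 mireds

M = 10⁶ / 5619 = 177.968 → 178.0 mireds.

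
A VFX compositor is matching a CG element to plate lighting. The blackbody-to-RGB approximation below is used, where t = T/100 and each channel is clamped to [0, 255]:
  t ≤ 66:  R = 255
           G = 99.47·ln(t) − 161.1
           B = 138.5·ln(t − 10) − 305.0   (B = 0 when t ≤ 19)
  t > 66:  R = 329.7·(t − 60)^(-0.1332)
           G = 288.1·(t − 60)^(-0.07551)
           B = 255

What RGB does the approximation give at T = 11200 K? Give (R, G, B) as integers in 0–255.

t = 11200/100 = 112; the t > 66 branch applies.
R = 329.7·(112 − 60)^(-0.1332) = 329.7·52^(-0.1332) = 329.7·0.59078 = 194.781.
G = 288.1·(112 − 60)^(-0.07551) = 288.1·52^(-0.07551) = 288.1·0.74204 = 213.780.
B = 255 by definition for t > 66.
Rounded: (195, 214, 255).

(195, 214, 255)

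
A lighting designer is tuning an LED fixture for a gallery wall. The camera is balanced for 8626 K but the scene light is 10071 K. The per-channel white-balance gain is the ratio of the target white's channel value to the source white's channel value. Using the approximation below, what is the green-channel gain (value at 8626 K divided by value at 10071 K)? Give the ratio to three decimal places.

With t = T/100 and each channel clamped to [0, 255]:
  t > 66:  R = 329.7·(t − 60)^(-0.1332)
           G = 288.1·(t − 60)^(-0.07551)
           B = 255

1.034

At 10071 K (t = 100.71):
  G = 288.1·(100.71 − 60)^(-0.07551) = 288.1·40.71^(-0.07551) = 288.1·0.75588 = 217.768.
At 8626 K (t = 86.26):
  G = 288.1·(86.26 − 60)^(-0.07551) = 288.1·26.26^(-0.07551) = 288.1·0.78132 = 225.098.
Gain = 225.098 / 217.768 = 1.0337 → 1.034.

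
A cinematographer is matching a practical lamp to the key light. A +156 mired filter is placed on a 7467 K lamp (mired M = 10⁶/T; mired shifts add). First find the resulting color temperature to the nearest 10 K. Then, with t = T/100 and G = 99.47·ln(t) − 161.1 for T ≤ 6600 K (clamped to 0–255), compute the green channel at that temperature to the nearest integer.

191

M_in = 10⁶/7467 = 133.92; M_out = 133.92 + (+156) = 289.92.
T_out = 10⁶/289.92 = 3449.2 K → 3450 K; t = 34.5.
G = 99.47·ln 34.5 − 161.1 = 99.47·3.5410 − 161.1 = 191.119.
Rounded: 191.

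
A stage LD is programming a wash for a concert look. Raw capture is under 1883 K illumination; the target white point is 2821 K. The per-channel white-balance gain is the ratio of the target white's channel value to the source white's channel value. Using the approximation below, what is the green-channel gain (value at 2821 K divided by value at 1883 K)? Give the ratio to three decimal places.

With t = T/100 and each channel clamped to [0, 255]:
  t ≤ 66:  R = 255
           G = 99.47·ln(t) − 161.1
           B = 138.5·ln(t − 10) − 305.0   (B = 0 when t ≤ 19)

At 1883 K (t = 18.83):
  G = 99.47·ln 18.83 − 161.1 = 99.47·2.9355 − 161.1 = 130.889.
At 2821 K (t = 28.21):
  G = 99.47·ln 28.21 − 161.1 = 99.47·3.3397 − 161.1 = 171.098.
Gain = 171.098 / 130.889 = 1.3072 → 1.307.

1.307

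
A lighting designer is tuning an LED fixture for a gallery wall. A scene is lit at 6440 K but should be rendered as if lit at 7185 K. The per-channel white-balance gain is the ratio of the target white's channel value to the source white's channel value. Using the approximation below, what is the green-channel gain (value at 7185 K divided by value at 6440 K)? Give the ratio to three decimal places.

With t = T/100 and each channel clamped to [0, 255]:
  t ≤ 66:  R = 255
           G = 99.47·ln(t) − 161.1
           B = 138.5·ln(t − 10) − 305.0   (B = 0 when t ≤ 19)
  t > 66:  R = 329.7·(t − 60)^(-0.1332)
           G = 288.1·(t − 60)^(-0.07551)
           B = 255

0.944

At 6440 K (t = 64.4):
  G = 99.47·ln 64.4 − 161.1 = 99.47·4.1651 − 161.1 = 253.204.
At 7185 K (t = 71.85):
  G = 288.1·(71.85 − 60)^(-0.07551) = 288.1·11.85^(-0.07551) = 288.1·0.82970 = 239.038.
Gain = 239.038 / 253.204 = 0.9441 → 0.944.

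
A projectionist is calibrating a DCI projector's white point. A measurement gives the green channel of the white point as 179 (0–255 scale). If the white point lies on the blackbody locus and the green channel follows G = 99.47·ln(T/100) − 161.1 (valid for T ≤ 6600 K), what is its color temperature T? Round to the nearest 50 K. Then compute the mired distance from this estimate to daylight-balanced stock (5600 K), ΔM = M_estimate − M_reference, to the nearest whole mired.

+149 mireds

ln t = (179 + 161.1) / 99.47 = 3.4191.
t = e^3.4191 = 30.543.
T = 100·t = 3054 K → 3050 K to the nearest 50 K.
M_estimate = 10⁶/3050 = 327.87; M_reference = 10⁶/5600 = 178.57.
ΔM = 327.87 − 178.57 = 149.30 → +149 mireds.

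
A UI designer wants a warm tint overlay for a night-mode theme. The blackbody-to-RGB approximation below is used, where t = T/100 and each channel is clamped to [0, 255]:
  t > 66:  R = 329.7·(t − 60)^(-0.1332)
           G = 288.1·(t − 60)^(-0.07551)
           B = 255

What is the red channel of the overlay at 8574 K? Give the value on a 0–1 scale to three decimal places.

t = 8574/100 = 85.74; the t > 66 branch applies.
R = 329.7·(85.74 − 60)^(-0.1332) = 329.7·25.74^(-0.1332) = 329.7·0.64879 = 213.907.
On a 0–1 scale: 213.907/255 = 0.8389 → 0.839.

0.839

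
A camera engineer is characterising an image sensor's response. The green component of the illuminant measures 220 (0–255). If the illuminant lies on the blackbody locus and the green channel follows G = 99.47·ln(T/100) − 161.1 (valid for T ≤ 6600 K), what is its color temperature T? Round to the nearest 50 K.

ln t = (220 + 161.1) / 99.47 = 3.8313.
t = e^3.8313 = 46.123.
T = 100·t = 4612 K → 4600 K to the nearest 50 K.

4600 K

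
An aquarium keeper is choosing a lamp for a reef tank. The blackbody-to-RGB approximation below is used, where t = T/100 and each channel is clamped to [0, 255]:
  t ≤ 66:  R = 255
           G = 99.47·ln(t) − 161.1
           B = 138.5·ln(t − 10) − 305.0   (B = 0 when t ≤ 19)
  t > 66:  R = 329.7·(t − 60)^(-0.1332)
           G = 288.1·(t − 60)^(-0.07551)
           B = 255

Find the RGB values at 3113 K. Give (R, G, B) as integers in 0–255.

(255, 181, 118)

t = 3113/100 = 31.13; the t ≤ 66 branch applies.
R = 255 by definition for t ≤ 66.
G = 99.47·ln 31.13 − 161.1 = 99.47·3.4382 − 161.1 = 180.895.
B = 138.5·ln(31.13 − 10) − 305.0 = 138.5·ln 21.13 − 305.0 = 138.5·3.0507 − 305.0 = 117.521.
Rounded: (255, 181, 118).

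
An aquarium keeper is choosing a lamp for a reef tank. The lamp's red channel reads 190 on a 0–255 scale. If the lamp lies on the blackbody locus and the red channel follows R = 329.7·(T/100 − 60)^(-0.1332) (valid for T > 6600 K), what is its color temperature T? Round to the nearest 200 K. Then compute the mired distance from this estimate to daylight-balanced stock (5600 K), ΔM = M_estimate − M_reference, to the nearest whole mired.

(t − 60)^(-0.1332) = 190/329.7 = 0.57628.
t − 60 = 0.57628^(1/-0.1332) = 0.57628^(-7.508) = 62.667, so t = 122.667.
T = 100·t = 12267 K → 12200 K to the nearest 200 K.
M_estimate = 10⁶/12200 = 81.97; M_reference = 10⁶/5600 = 178.57.
ΔM = 81.97 − 178.57 = -96.60 → -97 mireds.

-97 mireds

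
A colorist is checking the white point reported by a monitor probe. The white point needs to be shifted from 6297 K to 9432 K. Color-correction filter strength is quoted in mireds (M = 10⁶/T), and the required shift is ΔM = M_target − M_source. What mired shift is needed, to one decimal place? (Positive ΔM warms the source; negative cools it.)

-52.8 mireds

M_source = 10⁶/6297 = 158.806; M_target = 10⁶/9432 = 106.022.
ΔM = 106.022 − 158.806 = -52.784 → -52.8 mireds, a cooling shift.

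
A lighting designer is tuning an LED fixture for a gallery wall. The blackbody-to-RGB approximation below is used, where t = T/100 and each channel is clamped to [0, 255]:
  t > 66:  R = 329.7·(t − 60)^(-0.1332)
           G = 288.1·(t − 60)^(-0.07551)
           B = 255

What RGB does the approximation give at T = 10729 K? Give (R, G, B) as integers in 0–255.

t = 10729/100 = 107.29; the t > 66 branch applies.
R = 329.7·(107.29 − 60)^(-0.1332) = 329.7·47.29^(-0.1332) = 329.7·0.59830 = 197.260.
G = 288.1·(107.29 − 60)^(-0.07551) = 288.1·47.29^(-0.07551) = 288.1·0.74737 = 215.319.
B = 255 by definition for t > 66.
Rounded: (197, 215, 255).

(197, 215, 255)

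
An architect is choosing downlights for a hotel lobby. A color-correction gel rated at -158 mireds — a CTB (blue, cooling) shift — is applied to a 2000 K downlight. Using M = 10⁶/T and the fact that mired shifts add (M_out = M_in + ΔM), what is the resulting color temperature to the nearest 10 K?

M_in = 10⁶/2000 = 500.00 mireds.
M_out = 500.00 + (-158) = 342.00 mireds.
T_out = 10⁶/342.00 = 2924.0 K → 2920 K.

2920 K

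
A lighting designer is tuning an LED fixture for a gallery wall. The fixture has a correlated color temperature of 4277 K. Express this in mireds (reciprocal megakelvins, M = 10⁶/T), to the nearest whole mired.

234 mireds

M = 10⁶ / 4277 = 233.809 → 234 mireds.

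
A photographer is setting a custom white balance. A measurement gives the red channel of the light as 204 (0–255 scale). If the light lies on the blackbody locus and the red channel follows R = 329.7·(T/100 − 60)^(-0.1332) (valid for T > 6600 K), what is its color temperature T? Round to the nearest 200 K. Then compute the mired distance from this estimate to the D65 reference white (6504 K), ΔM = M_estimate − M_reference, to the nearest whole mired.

(t − 60)^(-0.1332) = 204/329.7 = 0.61874.
t − 60 = 0.61874^(1/-0.1332) = 0.61874^(-7.508) = 36.748, so t = 96.748.
T = 100·t = 9675 K → 9600 K to the nearest 200 K.
M_estimate = 10⁶/9600 = 104.17; M_reference = 10⁶/6504 = 153.75.
ΔM = 104.17 − 153.75 = -49.58 → -50 mireds.

-50 mireds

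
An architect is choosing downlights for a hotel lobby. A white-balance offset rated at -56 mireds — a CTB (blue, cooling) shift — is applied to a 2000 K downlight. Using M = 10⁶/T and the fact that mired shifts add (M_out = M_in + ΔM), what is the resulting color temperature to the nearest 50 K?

M_in = 10⁶/2000 = 500.00 mireds.
M_out = 500.00 + (-56) = 444.00 mireds.
T_out = 10⁶/444.00 = 2252.3 K → 2250 K.

2250 K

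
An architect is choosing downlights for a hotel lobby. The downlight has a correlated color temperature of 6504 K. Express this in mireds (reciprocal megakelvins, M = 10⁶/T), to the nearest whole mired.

M = 10⁶ / 6504 = 153.752 → 154 mireds.

154 mireds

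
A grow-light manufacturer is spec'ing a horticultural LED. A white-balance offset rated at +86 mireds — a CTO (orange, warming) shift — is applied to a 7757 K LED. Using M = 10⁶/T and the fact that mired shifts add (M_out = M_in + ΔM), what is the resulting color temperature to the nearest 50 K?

M_in = 10⁶/7757 = 128.92 mireds.
M_out = 128.92 + (+86) = 214.92 mireds.
T_out = 10⁶/214.92 = 4653.0 K → 4650 K.

4650 K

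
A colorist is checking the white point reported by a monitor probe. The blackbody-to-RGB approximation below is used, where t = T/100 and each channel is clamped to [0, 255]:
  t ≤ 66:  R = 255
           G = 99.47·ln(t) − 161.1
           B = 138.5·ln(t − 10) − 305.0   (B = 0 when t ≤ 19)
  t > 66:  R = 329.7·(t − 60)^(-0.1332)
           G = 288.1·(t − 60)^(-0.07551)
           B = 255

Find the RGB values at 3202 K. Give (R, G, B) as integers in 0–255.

t = 3202/100 = 32.02; the t ≤ 66 branch applies.
R = 255 by definition for t ≤ 66.
G = 99.47·ln 32.02 − 161.1 = 99.47·3.4664 − 161.1 = 183.699.
B = 138.5·ln(32.02 − 10) − 305.0 = 138.5·ln 22.02 − 305.0 = 138.5·3.0920 − 305.0 = 123.235.
Rounded: (255, 184, 123).

(255, 184, 123)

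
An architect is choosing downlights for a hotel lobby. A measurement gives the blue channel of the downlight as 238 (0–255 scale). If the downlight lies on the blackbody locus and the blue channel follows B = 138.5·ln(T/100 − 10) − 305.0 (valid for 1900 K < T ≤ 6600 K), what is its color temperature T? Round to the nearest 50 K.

6050 K

ln(t − 10) = (238 + 305.0) / 138.5 = 3.9206.
t − 10 = e^3.9206 = 50.430, so t = 60.430.
T = 100·t = 6043 K → 6050 K to the nearest 50 K.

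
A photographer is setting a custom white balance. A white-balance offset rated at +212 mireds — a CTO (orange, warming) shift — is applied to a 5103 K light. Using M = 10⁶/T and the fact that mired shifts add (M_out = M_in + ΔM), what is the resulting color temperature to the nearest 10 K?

M_in = 10⁶/5103 = 195.96 mireds.
M_out = 195.96 + (+212) = 407.96 mireds.
T_out = 10⁶/407.96 = 2451.2 K → 2450 K.

2450 K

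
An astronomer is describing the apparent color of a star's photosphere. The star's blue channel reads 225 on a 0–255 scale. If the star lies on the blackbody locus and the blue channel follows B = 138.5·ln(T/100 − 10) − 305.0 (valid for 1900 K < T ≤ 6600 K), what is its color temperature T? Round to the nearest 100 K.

ln(t − 10) = (225 + 305.0) / 138.5 = 3.8267.
t − 10 = e^3.8267 = 45.911, so t = 55.911.
T = 100·t = 5591 K → 5600 K to the nearest 100 K.

5600 K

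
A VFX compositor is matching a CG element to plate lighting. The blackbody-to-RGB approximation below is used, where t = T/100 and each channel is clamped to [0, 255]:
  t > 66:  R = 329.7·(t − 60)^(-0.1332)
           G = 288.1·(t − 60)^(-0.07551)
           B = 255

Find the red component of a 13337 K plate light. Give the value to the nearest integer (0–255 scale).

186

t = 13337/100 = 133.37; the t > 66 branch applies.
R = 329.7·(133.37 − 60)^(-0.1332) = 329.7·73.37^(-0.1332) = 329.7·0.56430 = 186.051.
Rounded: 186.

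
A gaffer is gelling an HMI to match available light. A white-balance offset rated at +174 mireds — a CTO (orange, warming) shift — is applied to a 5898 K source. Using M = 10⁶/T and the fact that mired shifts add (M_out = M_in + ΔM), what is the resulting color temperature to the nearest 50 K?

2900 K

M_in = 10⁶/5898 = 169.55 mireds.
M_out = 169.55 + (+174) = 343.55 mireds.
T_out = 10⁶/343.55 = 2910.8 K → 2900 K.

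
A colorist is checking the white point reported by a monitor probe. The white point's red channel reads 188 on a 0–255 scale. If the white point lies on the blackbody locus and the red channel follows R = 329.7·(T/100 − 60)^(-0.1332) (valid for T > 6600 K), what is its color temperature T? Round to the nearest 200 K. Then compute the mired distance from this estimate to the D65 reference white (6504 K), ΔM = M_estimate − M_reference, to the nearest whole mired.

(t − 60)^(-0.1332) = 188/329.7 = 0.57022.
t − 60 = 0.57022^(1/-0.1332) = 0.57022^(-7.508) = 67.848, so t = 127.848.
T = 100·t = 12785 K → 12800 K to the nearest 200 K.
M_estimate = 10⁶/12800 = 78.12; M_reference = 10⁶/6504 = 153.75.
ΔM = 78.12 − 153.75 = -75.63 → -76 mireds.

-76 mireds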